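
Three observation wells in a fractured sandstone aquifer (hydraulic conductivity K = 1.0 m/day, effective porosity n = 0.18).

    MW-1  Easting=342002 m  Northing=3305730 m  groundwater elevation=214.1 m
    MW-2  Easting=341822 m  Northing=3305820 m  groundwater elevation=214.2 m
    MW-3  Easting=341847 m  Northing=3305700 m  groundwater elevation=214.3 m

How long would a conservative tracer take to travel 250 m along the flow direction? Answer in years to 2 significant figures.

81 years

Differences from MW-1: to MW-2 (Δx, Δy, Δh) = (-180, 90, +0.1); to MW-3 = (-155, -30, +0.2).
Determinant of the coordinate differences = (-180)·(-30) − (-155)·90 = 19350.
∂h/∂x = [(+0.1)·(-30) − (+0.2)·90] / 19350 = -0.001085
∂h/∂y = [(-180)·(+0.2) − (-155)·(+0.1)] / 19350 = -0.001059
|∇h| = √(-0.001085² + -0.001059²) = 0.001516
Seepage velocity v = K·i/n = 1.0 × 0.001516 / 0.18 = 0.008422 m/day.
t = 250 / 0.008422 = 2.968e+04 days = 81.3 years.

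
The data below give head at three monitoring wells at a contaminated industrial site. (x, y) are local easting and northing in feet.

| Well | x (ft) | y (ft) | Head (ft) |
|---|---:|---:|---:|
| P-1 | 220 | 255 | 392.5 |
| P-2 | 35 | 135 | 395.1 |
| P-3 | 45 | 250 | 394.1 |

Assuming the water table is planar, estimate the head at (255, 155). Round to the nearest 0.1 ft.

393.0 ft

With h = a·x + b·y + c and P-1 as origin, the differences give:
  (-185)·a + (-120)·b = +2.6
  (-175)·a + (-5)·b = +1.6
Eliminate b (×(-5) and ×(-120), subtract): -20075·a = 179.00 → a = ∂h/∂x = -0.008917
Back-substitute: b = ∂h/∂y = -0.007920.
h(255, 155) = 392.5 + (-0.008917)·(35) + (-0.007920)·(-100) = 392.5 -0.312 +0.792 = 392.980 ft.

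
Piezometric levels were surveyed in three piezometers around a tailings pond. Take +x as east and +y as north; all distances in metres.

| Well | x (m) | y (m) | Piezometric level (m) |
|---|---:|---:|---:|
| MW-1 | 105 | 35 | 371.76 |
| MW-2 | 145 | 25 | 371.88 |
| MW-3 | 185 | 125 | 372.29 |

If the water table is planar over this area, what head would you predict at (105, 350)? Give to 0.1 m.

372.6 m

Taking MW-1 as reference: MW-2−MW-1 = (40, -10, +0.12); MW-3−MW-1 = (80, 90, +0.53).
Solve a·Δx + b·Δy = Δh: det = 40·90 − 80·(-10) = 4400.
∂h/∂x = [(+0.12)·90 − (+0.53)·(-10)] / 4400 = +0.003659
∂h/∂y = [40·(+0.53) − 80·(+0.12)] / 4400 = +0.002636
h(105, 350) = 371.76 + (+0.003659)·(0) + (+0.002636)·(315) = 371.76 +0.000 +0.830 = 372.590 m.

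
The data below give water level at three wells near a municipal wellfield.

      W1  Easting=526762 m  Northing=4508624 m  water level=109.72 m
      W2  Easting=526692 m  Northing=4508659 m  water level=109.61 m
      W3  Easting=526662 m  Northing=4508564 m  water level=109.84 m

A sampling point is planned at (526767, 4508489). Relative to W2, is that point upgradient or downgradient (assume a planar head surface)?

upgradient

Differences from W1: to W2 (Δx, Δy, Δh) = (-70, 35, -0.11); to W3 = (-100, -60, +0.12).
Solve a·Δx + b·Δy = Δh: det = (-70)·(-60) − (-100)·35 = 7700.
∂h/∂x = [(-0.11)·(-60) − (+0.12)·35] / 7700 = +0.0003117
∂h/∂y = [(-70)·(+0.12) − (-100)·(-0.11)] / 7700 = -0.002519
Head at (526767, 4508489) = 109.72 + (+0.0003117)·(5) + (-0.002519)·(-135) = 110.06 m.
That is higher than the 109.61 m at W2, so the point is upgradient.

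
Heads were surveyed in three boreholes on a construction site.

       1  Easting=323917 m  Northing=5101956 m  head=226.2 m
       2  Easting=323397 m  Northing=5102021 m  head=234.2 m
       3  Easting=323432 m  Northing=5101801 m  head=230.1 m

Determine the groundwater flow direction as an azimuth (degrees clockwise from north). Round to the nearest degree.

With h = a·x + b·y + c and 1 as origin, the differences give:
  (-520)·a + 65·b = +8.0
  (-485)·a + (-155)·b = +3.9
Eliminate b (×(-155) and ×65, subtract): 112125·a = -1493.50 → a = ∂h/∂x = -0.01332
Back-substitute: b = ∂h/∂y = +0.01652.
Flow direction (−∇h) has components (+0.01332 E, -0.01652 N).
Azimuth = atan2(E, N) = atan2(+0.01332, -0.01652) = 141.1° ≈ 141°.

141°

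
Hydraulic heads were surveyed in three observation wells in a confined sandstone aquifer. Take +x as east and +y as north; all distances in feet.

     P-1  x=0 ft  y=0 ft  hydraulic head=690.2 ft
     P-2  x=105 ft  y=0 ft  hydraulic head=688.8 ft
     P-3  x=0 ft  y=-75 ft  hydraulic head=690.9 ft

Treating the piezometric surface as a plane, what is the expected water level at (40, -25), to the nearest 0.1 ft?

∂h/∂x = (688.8 − 690.2) / (105 − 0) = -0.01333
∂h/∂y = (690.9 − 690.2) / (-75 − 0) = -0.009333
h(40, -25) = 690.2 + (-0.01333)·(40) + (-0.009333)·(-25) = 690.2 -0.533 +0.233 = 689.900 ft.

689.9 ft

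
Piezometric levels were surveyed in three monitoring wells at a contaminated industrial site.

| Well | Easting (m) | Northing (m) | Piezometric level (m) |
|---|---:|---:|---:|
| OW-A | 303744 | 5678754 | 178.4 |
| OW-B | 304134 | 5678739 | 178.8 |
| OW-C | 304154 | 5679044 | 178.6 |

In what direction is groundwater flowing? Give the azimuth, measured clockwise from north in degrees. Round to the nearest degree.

306°

Taking OW-A as reference: OW-B−OW-A = (390, -15, +0.4); OW-C−OW-A = (410, 290, +0.2).
Determinant of the coordinate differences = 390·290 − 410·(-15) = 119250.
∂h/∂x = [(+0.4)·290 − (+0.2)·(-15)] / 119250 = +0.0009979
∂h/∂y = [390·(+0.2) − 410·(+0.4)] / 119250 = -0.0007212
Flow direction (−∇h) has components (-0.0009979 E, +0.0007212 N).
Azimuth = atan2(E, N) = atan2(-0.0009979, +0.0007212) = 305.9° ≈ 306°.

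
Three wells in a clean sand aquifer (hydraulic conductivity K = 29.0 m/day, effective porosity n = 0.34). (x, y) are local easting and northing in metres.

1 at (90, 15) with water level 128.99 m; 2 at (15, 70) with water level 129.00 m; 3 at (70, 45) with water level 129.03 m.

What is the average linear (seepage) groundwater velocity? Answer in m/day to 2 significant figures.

0.25 m/day

Differences from 1: to 2 (Δx, Δy, Δh) = (-75, 55, +0.01); to 3 = (-20, 30, +0.04).
Solve a·Δx + b·Δy = Δh: det = (-75)·30 − (-20)·55 = -1150.
∂h/∂x = [(+0.01)·30 − (+0.04)·55] / -1150 = +0.001652
∂h/∂y = [(-75)·(+0.04) − (-20)·(+0.01)] / -1150 = +0.002435
|∇h| = √(0.001652² + 0.002435²) = 0.002943
Seepage velocity v = K·i/n = 29.0 × 0.002943 / 0.34 = 0.251 m/day.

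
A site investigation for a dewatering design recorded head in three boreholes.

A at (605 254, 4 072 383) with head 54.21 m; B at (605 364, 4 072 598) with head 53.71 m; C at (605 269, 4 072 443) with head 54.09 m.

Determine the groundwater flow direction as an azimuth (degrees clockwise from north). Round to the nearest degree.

Taking A as reference: B−A = (110, 215, -0.50); C−A = (15, 60, -0.12).
Determinant of the coordinate differences = 110·60 − 15·215 = 3375.
∂h/∂x = [(-0.50)·60 − (-0.12)·215] / 3375 = -0.001244
∂h/∂y = [110·(-0.12) − 15·(-0.50)] / 3375 = -0.001689
Flow direction (−∇h) has components (+0.001244 E, +0.001689 N).
Azimuth = atan2(E, N) = atan2(+0.001244, +0.001689) = 36.4° ≈ 036°.

036°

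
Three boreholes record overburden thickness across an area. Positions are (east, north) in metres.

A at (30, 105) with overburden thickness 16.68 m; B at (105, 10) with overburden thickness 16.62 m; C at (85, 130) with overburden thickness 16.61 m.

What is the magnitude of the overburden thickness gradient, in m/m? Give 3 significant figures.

With d = a·x + b·y + c and A as origin, the differences give:
  75·a + (-95)·b = -0.06
  55·a + 25·b = -0.07
Eliminate b (×25 and ×(-95), subtract): 7100·a = -8.150 → a = ∂d/∂x = -0.001148
Back-substitute: b = ∂d/∂y = -0.0002746.
|∇f| = √(-0.001148² + -0.0002746²) = 0.00118 m/m

0.00118 m/m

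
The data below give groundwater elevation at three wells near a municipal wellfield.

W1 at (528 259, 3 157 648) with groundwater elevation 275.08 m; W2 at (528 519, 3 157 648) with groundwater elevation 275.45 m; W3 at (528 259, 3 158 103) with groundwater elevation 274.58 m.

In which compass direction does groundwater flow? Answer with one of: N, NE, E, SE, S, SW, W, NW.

∂h/∂x = (275.45 − 275.08) / (528519 − 528259) = +0.001423
∂h/∂y = (274.58 − 275.08) / (3158103 − 3157648) = -0.001099
Flow = −∇h = (-0.001423 east, +0.001099 north), which points northwest.

NW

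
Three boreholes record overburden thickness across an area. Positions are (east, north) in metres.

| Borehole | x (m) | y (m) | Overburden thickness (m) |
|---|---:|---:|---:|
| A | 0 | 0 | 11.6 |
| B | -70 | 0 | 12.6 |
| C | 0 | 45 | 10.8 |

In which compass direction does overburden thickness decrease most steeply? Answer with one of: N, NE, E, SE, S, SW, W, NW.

NE

∂d/∂x = (12.6 − 11.6) / (-70 − 0) = -0.01429
∂d/∂y = (10.8 − 11.6) / (45 − 0) = -0.01778
Steepest decrease is along −∇f = (+0.01429 E, +0.01778 N) → northeast.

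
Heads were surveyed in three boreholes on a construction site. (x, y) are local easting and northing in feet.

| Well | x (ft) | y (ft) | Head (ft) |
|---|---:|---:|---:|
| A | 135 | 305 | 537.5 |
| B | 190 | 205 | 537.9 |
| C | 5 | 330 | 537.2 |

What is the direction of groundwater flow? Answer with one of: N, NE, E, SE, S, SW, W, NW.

Three-point gradient (reference A): Δ to B = (55, -100, +0.4), Δ to C = (-130, 25, -0.3).
∂h/∂x = +0.001720, ∂h/∂y = -0.003054 (det = -11625).
Flow = −∇h = (-0.001720 east, +0.003054 north), which points northwest.

NW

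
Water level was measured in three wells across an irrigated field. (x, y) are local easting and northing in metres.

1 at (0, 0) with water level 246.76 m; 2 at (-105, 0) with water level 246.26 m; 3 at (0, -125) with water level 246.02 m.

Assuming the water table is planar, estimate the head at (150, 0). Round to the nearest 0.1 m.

∂h/∂x = (246.26 − 246.76) / (-105 − 0) = +0.004762
∂h/∂y = (246.02 − 246.76) / (-125 − 0) = +0.005920
h(150, 0) = 246.76 + (+0.004762)·(150) + (+0.005920)·(0) = 246.76 +0.714 +0.000 = 247.474 m.

247.5 m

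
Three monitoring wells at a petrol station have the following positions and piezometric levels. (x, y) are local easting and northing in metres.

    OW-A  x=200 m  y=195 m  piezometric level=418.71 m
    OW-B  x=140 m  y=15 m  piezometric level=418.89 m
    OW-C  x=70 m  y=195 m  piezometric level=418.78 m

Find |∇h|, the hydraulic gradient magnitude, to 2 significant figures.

0.00098

With h = a·x + b·y + c and OW-A as origin, the differences give:
  (-60)·a + (-180)·b = +0.18
  (-130)·a + 0·b = +0.07
Eliminate b (×0 and ×(-180), subtract): -23400·a = 12.600 → a = ∂h/∂x = -0.0005385
Back-substitute: b = ∂h/∂y = -0.0008205.
|∇h| = √(-0.0005385² + -0.0008205²) = 0.0009814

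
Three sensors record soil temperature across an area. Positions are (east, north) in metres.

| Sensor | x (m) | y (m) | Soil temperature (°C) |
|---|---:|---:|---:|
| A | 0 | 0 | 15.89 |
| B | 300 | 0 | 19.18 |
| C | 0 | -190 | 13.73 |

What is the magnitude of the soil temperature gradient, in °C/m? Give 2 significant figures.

0.016 °C/m

∂T/∂x = (19.18 − 15.89) / (300 − 0) = +0.01097
∂T/∂y = (13.73 − 15.89) / (-190 − 0) = +0.01137
|∇f| = √(0.01097² + 0.01137²) = 0.0158 °C/m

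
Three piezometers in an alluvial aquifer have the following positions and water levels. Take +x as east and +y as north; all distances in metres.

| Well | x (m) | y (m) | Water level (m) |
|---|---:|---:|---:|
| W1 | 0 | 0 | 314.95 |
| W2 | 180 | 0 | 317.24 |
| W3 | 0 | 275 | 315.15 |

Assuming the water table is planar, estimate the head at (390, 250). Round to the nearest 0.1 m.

320.1 m

∂h/∂x = (317.24 − 314.95) / (180 − 0) = +0.01272
∂h/∂y = (315.15 − 314.95) / (275 − 0) = +0.0007273
h(390, 250) = 314.95 + (+0.01272)·(390) + (+0.0007273)·(250) = 314.95 +4.962 +0.182 = 320.093 m.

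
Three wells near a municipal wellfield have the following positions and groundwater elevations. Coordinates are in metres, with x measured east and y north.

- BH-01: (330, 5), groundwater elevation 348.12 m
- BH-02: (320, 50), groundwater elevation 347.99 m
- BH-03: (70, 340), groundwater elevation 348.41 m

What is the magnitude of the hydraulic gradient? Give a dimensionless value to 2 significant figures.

Three-point gradient (reference BH-01): Δ to BH-02 = (-10, 45, -0.13), Δ to BH-03 = (-260, 335, +0.29).
∂h/∂x = -0.006778, ∂h/∂y = -0.004395 (det = 8350).
|∇h| = √(-0.006778² + -0.004395²) = 0.008078

0.0081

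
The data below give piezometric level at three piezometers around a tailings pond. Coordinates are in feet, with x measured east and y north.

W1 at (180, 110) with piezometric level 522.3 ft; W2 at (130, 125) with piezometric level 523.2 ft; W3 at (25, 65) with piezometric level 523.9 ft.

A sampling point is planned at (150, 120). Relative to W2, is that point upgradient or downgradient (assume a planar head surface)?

downgradient

Differences from W1: to W2 (Δx, Δy, Δh) = (-50, 15, +0.9); to W3 = (-155, -45, +1.6).
Solve a·Δx + b·Δy = Δh: det = (-50)·(-45) − (-155)·15 = 4575.
∂h/∂x = [(+0.9)·(-45) − (+1.6)·15] / 4575 = -0.01410
∂h/∂y = [(-50)·(+1.6) − (-155)·(+0.9)] / 4575 = +0.01301
Head at (150, 120) = 522.3 + (-0.01410)·(-30) + (+0.01301)·(10) = 522.85 ft.
That is lower than the 523.2 ft at W2, so the point is downgradient.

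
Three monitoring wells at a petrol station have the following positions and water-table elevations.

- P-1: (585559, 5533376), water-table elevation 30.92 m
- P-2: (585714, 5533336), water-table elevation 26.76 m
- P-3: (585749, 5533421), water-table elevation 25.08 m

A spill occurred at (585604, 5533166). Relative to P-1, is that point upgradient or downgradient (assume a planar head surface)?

upgradient

Differences from P-1: to P-2 (Δx, Δy, Δh) = (155, -40, -4.16); to P-3 = (190, 45, -5.84).
Determinant of the coordinate differences = 155·45 − 190·(-40) = 14575.
∂h/∂x = [(-4.16)·45 − (-5.84)·(-40)] / 14575 = -0.02887
∂h/∂y = [155·(-5.84) − 190·(-4.16)] / 14575 = -0.007877
Head at (585604, 5533166) = 30.92 + (-0.02887)·(45) + (-0.007877)·(-210) = 31.27 m.
That is higher than the 30.92 m at P-1, so the point is upgradient.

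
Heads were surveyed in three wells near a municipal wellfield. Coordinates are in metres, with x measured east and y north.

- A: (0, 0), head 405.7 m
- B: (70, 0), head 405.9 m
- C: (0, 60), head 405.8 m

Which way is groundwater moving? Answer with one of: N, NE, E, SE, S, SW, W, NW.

SW

∂h/∂x = (405.9 − 405.7) / (70 − 0) = +0.002857
∂h/∂y = (405.8 − 405.7) / (60 − 0) = +0.001667
Flow = −∇h = (-0.002857 east, -0.001667 north), which points southwest.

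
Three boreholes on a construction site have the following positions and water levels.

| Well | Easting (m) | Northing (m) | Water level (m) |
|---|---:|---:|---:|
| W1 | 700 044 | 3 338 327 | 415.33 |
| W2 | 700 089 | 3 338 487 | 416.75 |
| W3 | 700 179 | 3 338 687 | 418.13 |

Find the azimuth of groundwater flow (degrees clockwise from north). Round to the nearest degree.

136°

Three-point gradient (reference W1): Δ to W2 = (45, 160, +1.42), Δ to W3 = (135, 360, +2.80).
∂h/∂x = -0.01170, ∂h/∂y = +0.01217 (det = -5400).
Flow direction (−∇h) has components (+0.01170 E, -0.01217 N).
Azimuth = atan2(E, N) = atan2(+0.01170, -0.01217) = 136.1° ≈ 136°.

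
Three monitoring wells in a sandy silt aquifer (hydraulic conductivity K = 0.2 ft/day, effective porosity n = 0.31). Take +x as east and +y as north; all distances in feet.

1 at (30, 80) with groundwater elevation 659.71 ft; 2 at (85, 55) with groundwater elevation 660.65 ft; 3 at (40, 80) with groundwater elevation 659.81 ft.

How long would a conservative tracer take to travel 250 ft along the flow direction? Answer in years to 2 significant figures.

Three-point gradient (reference 1): Δ to 2 = (55, -25, +0.94), Δ to 3 = (10, 0, +0.10).
∂h/∂x = +0.010000, ∂h/∂y = -0.01560 (det = 250).
|∇h| = √(0.010000² + -0.01560²) = 0.01853
Seepage velocity v = K·i/n = 0.2 × 0.01853 / 0.31 = 0.01195 ft/day.
t = 250 / 0.01195 = 2.092e+04 days = 57.3 years.

57 years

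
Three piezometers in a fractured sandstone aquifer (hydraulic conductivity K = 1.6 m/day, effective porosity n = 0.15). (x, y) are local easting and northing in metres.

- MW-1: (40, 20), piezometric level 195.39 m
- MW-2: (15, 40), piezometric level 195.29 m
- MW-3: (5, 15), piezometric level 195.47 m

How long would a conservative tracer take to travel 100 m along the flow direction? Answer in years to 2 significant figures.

Differences from MW-1: to MW-2 (Δx, Δy, Δh) = (-25, 20, -0.10); to MW-3 = (-35, -5, +0.08).
Determinant of the coordinate differences = (-25)·(-5) − (-35)·20 = 825.
∂h/∂x = [(-0.10)·(-5) − (+0.08)·20] / 825 = -0.001333
∂h/∂y = [(-25)·(+0.08) − (-35)·(-0.10)] / 825 = -0.006667
|∇h| = √(-0.001333² + -0.006667²) = 0.006799
Seepage velocity v = K·i/n = 1.6 × 0.006799 / 0.15 = 0.07252 m/day.
t = 100 / 0.07252 = 1379 days = 3.78 years.

3.8 years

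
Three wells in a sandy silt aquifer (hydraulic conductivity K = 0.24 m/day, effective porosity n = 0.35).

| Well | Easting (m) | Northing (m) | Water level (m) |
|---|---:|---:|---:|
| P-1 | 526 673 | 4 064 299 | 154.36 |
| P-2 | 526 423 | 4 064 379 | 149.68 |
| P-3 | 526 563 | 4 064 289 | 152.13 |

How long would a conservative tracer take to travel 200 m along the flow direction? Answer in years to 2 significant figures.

39 years

With h = a·x + b·y + c and P-1 as origin, the differences give:
  (-250)·a + 80·b = -4.68
  (-110)·a + (-10)·b = -2.23
Eliminate b (×(-10) and ×80, subtract): 11300·a = 225.200 → a = ∂h/∂x = +0.01993
Back-substitute: b = ∂h/∂y = +0.003779.
|∇h| = √(0.01993² + 0.003779²) = 0.02029
Seepage velocity v = K·i/n = 0.24 × 0.02029 / 0.35 = 0.01391 m/day.
t = 200 / 0.01391 = 1.438e+04 days = 39.4 years.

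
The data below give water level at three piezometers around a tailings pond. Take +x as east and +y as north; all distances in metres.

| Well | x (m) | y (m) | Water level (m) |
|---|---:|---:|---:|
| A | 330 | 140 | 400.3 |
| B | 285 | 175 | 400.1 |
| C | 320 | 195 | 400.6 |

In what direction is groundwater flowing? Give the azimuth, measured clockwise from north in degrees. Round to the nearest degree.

Three-point gradient (reference A): Δ to B = (-45, 35, -0.2), Δ to C = (-10, 55, +0.3).
∂h/∂x = +0.01012, ∂h/∂y = +0.007294 (det = -2125).
Flow direction (−∇h) has components (-0.01012 E, -0.007294 N).
Azimuth = atan2(E, N) = atan2(-0.01012, -0.007294) = 234.2° ≈ 234°.

234°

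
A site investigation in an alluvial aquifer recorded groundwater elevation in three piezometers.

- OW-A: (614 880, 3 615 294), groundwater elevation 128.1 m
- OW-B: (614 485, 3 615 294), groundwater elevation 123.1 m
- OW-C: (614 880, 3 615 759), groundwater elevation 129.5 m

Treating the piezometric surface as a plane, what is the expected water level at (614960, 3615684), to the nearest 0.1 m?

130.3 m

∂h/∂x = (123.1 − 128.1) / (614485 − 614880) = +0.01266
∂h/∂y = (129.5 − 128.1) / (3615759 − 3615294) = +0.003011
h(614960, 3615684) = 128.1 + (+0.01266)·(80) + (+0.003011)·(390) = 128.1 +1.013 +1.174 = 130.287 m.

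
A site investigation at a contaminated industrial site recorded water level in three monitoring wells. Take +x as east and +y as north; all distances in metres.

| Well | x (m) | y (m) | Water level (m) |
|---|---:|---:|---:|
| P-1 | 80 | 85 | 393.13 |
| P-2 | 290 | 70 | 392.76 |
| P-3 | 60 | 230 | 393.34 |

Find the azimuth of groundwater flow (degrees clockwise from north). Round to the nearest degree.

Three-point gradient (reference P-1): Δ to P-2 = (210, -15, -0.37), Δ to P-3 = (-20, 145, +0.21).
∂h/∂x = -0.001675, ∂h/∂y = +0.001217 (det = 30150).
Flow direction (−∇h) has components (+0.001675 E, -0.001217 N).
Azimuth = atan2(E, N) = atan2(+0.001675, -0.001217) = 126.0° ≈ 126°.

126°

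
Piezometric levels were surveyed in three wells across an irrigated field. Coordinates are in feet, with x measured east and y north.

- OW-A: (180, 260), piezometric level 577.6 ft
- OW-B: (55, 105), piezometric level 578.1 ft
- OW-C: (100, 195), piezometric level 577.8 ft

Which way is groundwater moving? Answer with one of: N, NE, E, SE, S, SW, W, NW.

Differences from OW-A: to OW-B (Δx, Δy, Δh) = (-125, -155, +0.5); to OW-C = (-80, -65, +0.2).
Solve a·Δx + b·Δy = Δh: det = (-125)·(-65) − (-80)·(-155) = -4275.
∂h/∂x = [(+0.5)·(-65) − (+0.2)·(-155)] / -4275 = +0.0003509
∂h/∂y = [(-125)·(+0.2) − (-80)·(+0.5)] / -4275 = -0.003509
Flow = −∇h = (-0.0003509 east, +0.003509 north), which points north.

N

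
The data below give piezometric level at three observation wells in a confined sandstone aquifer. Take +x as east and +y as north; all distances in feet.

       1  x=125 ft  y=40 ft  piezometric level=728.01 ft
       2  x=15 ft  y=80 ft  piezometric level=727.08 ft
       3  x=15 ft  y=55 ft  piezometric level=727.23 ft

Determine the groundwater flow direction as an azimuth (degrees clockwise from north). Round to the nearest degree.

Taking 1 as reference: 2−1 = (-110, 40, -0.93); 3−1 = (-110, 15, -0.78).
Determinant of the coordinate differences = (-110)·15 − (-110)·40 = 2750.
∂h/∂x = [(-0.93)·15 − (-0.78)·40] / 2750 = +0.006273
∂h/∂y = [(-110)·(-0.78) − (-110)·(-0.93)] / 2750 = -0.006000
Flow direction (−∇h) has components (-0.006273 E, +0.006000 N).
Azimuth = atan2(E, N) = atan2(-0.006273, +0.006000) = 313.7° ≈ 314°.

314°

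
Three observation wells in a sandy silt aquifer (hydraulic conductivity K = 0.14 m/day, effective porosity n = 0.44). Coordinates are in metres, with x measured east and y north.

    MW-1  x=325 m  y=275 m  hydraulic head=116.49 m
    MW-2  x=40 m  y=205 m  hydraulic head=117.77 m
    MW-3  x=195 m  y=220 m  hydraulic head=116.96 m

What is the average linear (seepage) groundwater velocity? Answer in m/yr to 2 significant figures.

Differences from MW-1: to MW-2 (Δx, Δy, Δh) = (-285, -70, +1.28); to MW-3 = (-130, -55, +0.47).
Solve a·Δx + b·Δy = Δh: det = (-285)·(-55) − (-130)·(-70) = 6575.
∂h/∂x = [(+1.28)·(-55) − (+0.47)·(-70)] / 6575 = -0.005703
∂h/∂y = [(-285)·(+0.47) − (-130)·(+1.28)] / 6575 = +0.004935
|∇h| = √(-0.005703² + 0.004935²) = 0.007542
Seepage velocity v = K·i/n = 0.14 × 0.007542 / 0.44 = 0.0024 m/day = 0.8766 m/yr.

0.88 m/yr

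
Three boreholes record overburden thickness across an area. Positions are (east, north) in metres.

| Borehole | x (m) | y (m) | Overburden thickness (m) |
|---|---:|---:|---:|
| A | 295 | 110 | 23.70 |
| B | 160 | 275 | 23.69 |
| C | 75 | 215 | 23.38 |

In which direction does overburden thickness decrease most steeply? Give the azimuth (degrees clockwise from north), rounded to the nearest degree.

With d = a·x + b·y + c and A as origin, the differences give:
  (-135)·a + 165·b = -0.01
  (-220)·a + 105·b = -0.32
Eliminate b (×105 and ×165, subtract): 22125·a = 51.750 → a = ∂d/∂x = +0.002339
Back-substitute: b = ∂d/∂y = +0.001853.
Steepest decrease is along −∇f: components (-0.002339 E, -0.001853 N).
Azimuth = atan2(-0.002339, -0.001853) = 231.6° ≈ 232°.

232°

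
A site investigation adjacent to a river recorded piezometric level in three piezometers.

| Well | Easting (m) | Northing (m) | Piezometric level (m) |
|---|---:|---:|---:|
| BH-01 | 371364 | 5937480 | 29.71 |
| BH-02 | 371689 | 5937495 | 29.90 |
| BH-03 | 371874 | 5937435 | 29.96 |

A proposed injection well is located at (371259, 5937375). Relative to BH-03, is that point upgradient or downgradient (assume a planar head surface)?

Differences from BH-01: to BH-02 (Δx, Δy, Δh) = (325, 15, +0.19); to BH-03 = (510, -45, +0.25).
Determinant of the coordinate differences = 325·(-45) − 510·15 = -22275.
∂h/∂x = [(+0.19)·(-45) − (+0.25)·15] / -22275 = +0.0005522
∂h/∂y = [325·(+0.25) − 510·(+0.19)] / -22275 = +0.0007026
Head at (371259, 5937375) = 29.71 + (+0.0005522)·(-105) + (+0.0007026)·(-105) = 29.58 m.
That is lower than the 29.96 m at BH-03, so the point is downgradient.

downgradient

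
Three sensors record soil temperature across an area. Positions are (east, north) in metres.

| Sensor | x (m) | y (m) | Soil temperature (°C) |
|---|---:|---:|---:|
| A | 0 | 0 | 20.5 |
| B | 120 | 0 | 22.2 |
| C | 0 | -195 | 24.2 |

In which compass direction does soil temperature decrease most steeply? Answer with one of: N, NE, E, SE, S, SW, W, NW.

NW

∂T/∂x = (22.2 − 20.5) / (120 − 0) = +0.01417
∂T/∂y = (24.2 − 20.5) / (-195 − 0) = -0.01897
Steepest decrease is along −∇f = (-0.01417 E, +0.01897 N) → northwest.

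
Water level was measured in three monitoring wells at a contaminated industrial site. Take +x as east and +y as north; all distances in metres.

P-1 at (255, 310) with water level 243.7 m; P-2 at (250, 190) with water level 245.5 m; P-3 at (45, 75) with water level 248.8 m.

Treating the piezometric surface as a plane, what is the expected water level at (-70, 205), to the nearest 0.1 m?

247.8 m

Differences from P-1: to P-2 (Δx, Δy, Δh) = (-5, -120, +1.8); to P-3 = (-210, -235, +5.1).
Solve a·Δx + b·Δy = Δh: det = (-5)·(-235) − (-210)·(-120) = -24025.
∂h/∂x = [(+1.8)·(-235) − (+5.1)·(-120)] / -24025 = -0.007867
∂h/∂y = [(-5)·(+5.1) − (-210)·(+1.8)] / -24025 = -0.01467
h(-70, 205) = 243.7 + (-0.007867)·(-325) + (-0.01467)·(-105) = 243.7 +2.557 +1.541 = 247.797 m.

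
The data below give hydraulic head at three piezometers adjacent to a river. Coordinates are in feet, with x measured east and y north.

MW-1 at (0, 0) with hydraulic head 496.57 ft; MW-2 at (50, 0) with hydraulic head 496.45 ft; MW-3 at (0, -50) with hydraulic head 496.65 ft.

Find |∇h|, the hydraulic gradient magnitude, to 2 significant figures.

∂h/∂x = (496.45 − 496.57) / (50 − 0) = -0.002400
∂h/∂y = (496.65 − 496.57) / (-50 − 0) = -0.001600
|∇h| = √(-0.002400² + -0.001600²) = 0.002884

0.0029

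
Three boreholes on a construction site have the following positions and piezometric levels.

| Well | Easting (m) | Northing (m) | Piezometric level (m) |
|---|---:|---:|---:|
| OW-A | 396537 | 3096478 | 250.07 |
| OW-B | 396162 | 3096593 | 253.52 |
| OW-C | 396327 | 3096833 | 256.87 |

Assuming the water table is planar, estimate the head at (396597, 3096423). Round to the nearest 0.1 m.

248.9 m

Three-point gradient (reference OW-A): Δ to OW-B = (-375, 115, +3.45), Δ to OW-C = (-210, 355, +6.80).
∂h/∂x = -0.004063, ∂h/∂y = +0.01675 (det = -108975).
h(396597, 3096423) = 250.07 + (-0.004063)·(60) + (+0.01675)·(-55) = 250.07 -0.244 -0.921 = 248.905 m.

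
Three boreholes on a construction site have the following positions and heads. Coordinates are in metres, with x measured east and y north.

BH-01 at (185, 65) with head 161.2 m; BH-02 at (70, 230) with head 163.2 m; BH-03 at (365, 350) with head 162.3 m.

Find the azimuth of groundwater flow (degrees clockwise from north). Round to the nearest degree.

Taking BH-01 as reference: BH-02−BH-01 = (-115, 165, +2.0); BH-03−BH-01 = (180, 285, +1.1).
Solve a·Δx + b·Δy = Δh: det = (-115)·285 − 180·165 = -62475.
∂h/∂x = [(+2.0)·285 − (+1.1)·165] / -62475 = -0.006218
∂h/∂y = [(-115)·(+1.1) − 180·(+2.0)] / -62475 = +0.007787
Flow direction (−∇h) has components (+0.006218 E, -0.007787 N).
Azimuth = atan2(E, N) = atan2(+0.006218, -0.007787) = 141.4° ≈ 141°.

141°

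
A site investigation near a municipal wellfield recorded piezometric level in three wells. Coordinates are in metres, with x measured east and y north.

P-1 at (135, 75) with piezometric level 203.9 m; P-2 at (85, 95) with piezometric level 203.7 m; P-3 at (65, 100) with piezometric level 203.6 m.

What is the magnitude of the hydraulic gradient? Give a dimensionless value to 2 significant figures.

Taking P-1 as reference: P-2−P-1 = (-50, 20, -0.2); P-3−P-1 = (-70, 25, -0.3).
Determinant of the coordinate differences = (-50)·25 − (-70)·20 = 150.
∂h/∂x = [(-0.2)·25 − (-0.3)·20] / 150 = +0.006667
∂h/∂y = [(-50)·(-0.3) − (-70)·(-0.2)] / 150 = +0.006667
|∇h| = √(0.006667² + 0.006667²) = 0.009429

0.0094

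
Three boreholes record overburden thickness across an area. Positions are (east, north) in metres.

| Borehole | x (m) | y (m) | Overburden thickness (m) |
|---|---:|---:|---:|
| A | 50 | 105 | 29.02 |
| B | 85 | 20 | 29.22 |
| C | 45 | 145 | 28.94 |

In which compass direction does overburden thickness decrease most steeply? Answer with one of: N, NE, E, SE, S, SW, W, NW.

With d = a·x + b·y + c and A as origin, the differences give:
  35·a + (-85)·b = +0.20
  (-5)·a + 40·b = -0.08
Eliminate b (×40 and ×(-85), subtract): 975·a = 1.200 → a = ∂d/∂x = +0.001231
Back-substitute: b = ∂d/∂y = -0.001846.
Steepest decrease is along −∇f = (-0.001231 E, +0.001846 N) → northwest.

NW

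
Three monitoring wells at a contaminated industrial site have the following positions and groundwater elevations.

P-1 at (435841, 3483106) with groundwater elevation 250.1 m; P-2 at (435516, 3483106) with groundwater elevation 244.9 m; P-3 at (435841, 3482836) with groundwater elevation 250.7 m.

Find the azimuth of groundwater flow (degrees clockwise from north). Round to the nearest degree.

∂h/∂x = (244.9 − 250.1) / (435516 − 435841) = +0.01600
∂h/∂y = (250.7 − 250.1) / (3482836 − 3483106) = -0.002222
Flow direction (−∇h) has components (-0.01600 E, +0.002222 N).
Azimuth = atan2(E, N) = atan2(-0.01600, +0.002222) = 277.9° ≈ 278°.

278°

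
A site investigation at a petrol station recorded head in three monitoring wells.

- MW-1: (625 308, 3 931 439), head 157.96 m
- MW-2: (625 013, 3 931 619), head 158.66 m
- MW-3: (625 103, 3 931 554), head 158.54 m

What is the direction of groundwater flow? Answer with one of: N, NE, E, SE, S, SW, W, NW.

With h = a·x + b·y + c and MW-1 as origin, the differences give:
  (-295)·a + 180·b = +0.70
  (-205)·a + 115·b = +0.58
Eliminate b (×115 and ×180, subtract): 2975·a = -23.900 → a = ∂h/∂x = -0.008034
Back-substitute: b = ∂h/∂y = -0.009277.
Flow = −∇h = (+0.008034 east, +0.009277 north), which points northeast.

NE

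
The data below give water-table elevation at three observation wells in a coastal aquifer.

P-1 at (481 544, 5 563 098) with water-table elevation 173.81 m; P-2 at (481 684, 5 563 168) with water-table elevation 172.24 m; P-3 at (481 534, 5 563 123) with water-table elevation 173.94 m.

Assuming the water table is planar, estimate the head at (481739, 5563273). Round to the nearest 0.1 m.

Differences from P-1: to P-2 (Δx, Δy, Δh) = (140, 70, -1.57); to P-3 = (-10, 25, +0.13).
Solve a·Δx + b·Δy = Δh: det = 140·25 − (-10)·70 = 4200.
∂h/∂x = [(-1.57)·25 − (+0.13)·70] / 4200 = -0.01151
∂h/∂y = [140·(+0.13) − (-10)·(-1.57)] / 4200 = +0.0005952
h(481739, 5563273) = 173.81 + (-0.01151)·(195) + (+0.0005952)·(175) = 173.81 -2.245 +0.104 = 171.669 m.

171.7 m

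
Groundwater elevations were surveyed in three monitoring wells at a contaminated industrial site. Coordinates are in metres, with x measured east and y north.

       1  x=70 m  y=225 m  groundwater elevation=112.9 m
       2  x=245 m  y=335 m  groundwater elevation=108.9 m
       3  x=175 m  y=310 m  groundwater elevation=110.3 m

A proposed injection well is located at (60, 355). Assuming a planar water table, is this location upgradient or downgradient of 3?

upgradient

Differences from 1: to 2 (Δx, Δy, Δh) = (175, 110, -4.0); to 3 = (105, 85, -2.6).
Solve a·Δx + b·Δy = Δh: det = 175·85 − 105·110 = 3325.
∂h/∂x = [(-4.0)·85 − (-2.6)·110] / 3325 = -0.01624
∂h/∂y = [175·(-2.6) − 105·(-4.0)] / 3325 = -0.01053
Head at (60, 355) = 112.9 + (-0.01624)·(-10) + (-0.01053)·(130) = 111.69 m.
That is higher than the 110.3 m at 3, so the point is upgradient.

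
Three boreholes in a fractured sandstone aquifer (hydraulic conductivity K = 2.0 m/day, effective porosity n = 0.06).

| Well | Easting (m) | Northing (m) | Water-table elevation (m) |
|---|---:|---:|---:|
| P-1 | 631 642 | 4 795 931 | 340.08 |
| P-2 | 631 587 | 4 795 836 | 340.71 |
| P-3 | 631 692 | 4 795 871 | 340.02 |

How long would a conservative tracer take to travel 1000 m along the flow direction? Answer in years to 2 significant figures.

13 years

Three-point gradient (reference P-1): Δ to P-2 = (-55, -95, +0.63), Δ to P-3 = (50, -60, -0.06).
∂h/∂x = -0.005404, ∂h/∂y = -0.003503 (det = 8050).
|∇h| = √(-0.005404² + -0.003503²) = 0.00644
Seepage velocity v = K·i/n = 2.0 × 0.00644 / 0.06 = 0.2147 m/day.
t = 1000 / 0.2147 = 4658 days = 12.8 years.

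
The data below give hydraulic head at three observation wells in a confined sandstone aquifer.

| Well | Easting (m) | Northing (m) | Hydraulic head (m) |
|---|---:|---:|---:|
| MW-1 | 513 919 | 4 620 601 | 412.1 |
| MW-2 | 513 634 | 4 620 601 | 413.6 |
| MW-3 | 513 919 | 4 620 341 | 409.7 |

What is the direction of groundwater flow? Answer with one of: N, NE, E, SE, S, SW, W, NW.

SE

∂h/∂x = (413.6 − 412.1) / (513634 − 513919) = -0.005263
∂h/∂y = (409.7 − 412.1) / (4620341 − 4620601) = +0.009231
Flow = −∇h = (+0.005263 east, -0.009231 north), which points southeast.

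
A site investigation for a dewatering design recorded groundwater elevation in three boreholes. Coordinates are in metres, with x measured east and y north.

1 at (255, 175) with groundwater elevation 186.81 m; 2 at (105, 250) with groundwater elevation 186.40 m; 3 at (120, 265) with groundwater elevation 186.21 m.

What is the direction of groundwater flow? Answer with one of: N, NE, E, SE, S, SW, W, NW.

With h = a·x + b·y + c and 1 as origin, the differences give:
  (-150)·a + 75·b = -0.41
  (-135)·a + 90·b = -0.60
Eliminate b (×90 and ×75, subtract): -3375·a = 8.100 → a = ∂h/∂x = -0.002400
Back-substitute: b = ∂h/∂y = -0.01027.
Flow = −∇h = (+0.002400 east, +0.01027 north), which points north.

N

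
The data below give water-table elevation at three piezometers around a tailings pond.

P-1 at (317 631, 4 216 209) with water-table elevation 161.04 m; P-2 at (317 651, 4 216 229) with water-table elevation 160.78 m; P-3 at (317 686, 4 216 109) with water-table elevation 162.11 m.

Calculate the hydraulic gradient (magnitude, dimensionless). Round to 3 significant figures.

0.0116

Taking P-1 as reference: P-2−P-1 = (20, 20, -0.26); P-3−P-1 = (55, -100, +1.07).
Solve a·Δx + b·Δy = Δh: det = 20·(-100) − 55·20 = -3100.
∂h/∂x = [(-0.26)·(-100) − (+1.07)·20] / -3100 = -0.001484
∂h/∂y = [20·(+1.07) − 55·(-0.26)] / -3100 = -0.01152
|∇h| = √(-0.001484² + -0.01152²) = 0.01162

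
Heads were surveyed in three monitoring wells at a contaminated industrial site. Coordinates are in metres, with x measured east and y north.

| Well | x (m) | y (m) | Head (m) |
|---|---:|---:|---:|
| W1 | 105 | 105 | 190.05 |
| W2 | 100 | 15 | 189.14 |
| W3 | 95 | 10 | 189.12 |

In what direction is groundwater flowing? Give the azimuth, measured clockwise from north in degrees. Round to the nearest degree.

148°

Differences from W1: to W2 (Δx, Δy, Δh) = (-5, -90, -0.91); to W3 = (-10, -95, -0.93).
Solve a·Δx + b·Δy = Δh: det = (-5)·(-95) − (-10)·(-90) = -425.
∂h/∂x = [(-0.91)·(-95) − (-0.93)·(-90)] / -425 = -0.006471
∂h/∂y = [(-5)·(-0.93) − (-10)·(-0.91)] / -425 = +0.01047
Flow direction (−∇h) has components (+0.006471 E, -0.01047 N).
Azimuth = atan2(E, N) = atan2(+0.006471, -0.01047) = 148.3° ≈ 148°.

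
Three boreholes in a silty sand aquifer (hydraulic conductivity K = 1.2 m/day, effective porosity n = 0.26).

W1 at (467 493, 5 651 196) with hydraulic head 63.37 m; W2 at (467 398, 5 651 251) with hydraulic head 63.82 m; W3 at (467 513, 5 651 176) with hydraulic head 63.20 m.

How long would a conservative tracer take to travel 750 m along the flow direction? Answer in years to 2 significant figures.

With h = a·x + b·y + c and W1 as origin, the differences give:
  (-95)·a + 55·b = +0.45
  20·a + (-20)·b = -0.17
Eliminate b (×(-20) and ×55, subtract): 800·a = 0.350 → a = ∂h/∂x = +0.0004375
Back-substitute: b = ∂h/∂y = +0.008937.
|∇h| = √(0.0004375² + 0.008937²) = 0.008948
Seepage velocity v = K·i/n = 1.2 × 0.008948 / 0.26 = 0.0413 m/day.
t = 750 / 0.0413 = 1.816e+04 days = 49.7 years.

50 years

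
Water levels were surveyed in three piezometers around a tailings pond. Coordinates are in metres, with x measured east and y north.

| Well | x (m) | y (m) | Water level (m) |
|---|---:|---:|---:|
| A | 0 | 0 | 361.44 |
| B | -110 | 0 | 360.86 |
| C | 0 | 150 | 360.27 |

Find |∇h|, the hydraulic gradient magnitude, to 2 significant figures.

∂h/∂x = (360.86 − 361.44) / (-110 − 0) = +0.005273
∂h/∂y = (360.27 − 361.44) / (150 − 0) = -0.007800
|∇h| = √(0.005273² + -0.007800²) = 0.009415

0.0094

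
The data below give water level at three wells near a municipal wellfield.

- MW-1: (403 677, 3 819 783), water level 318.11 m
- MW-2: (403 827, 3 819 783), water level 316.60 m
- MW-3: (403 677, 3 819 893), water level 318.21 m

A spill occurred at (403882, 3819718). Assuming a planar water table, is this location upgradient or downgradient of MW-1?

downgradient

∂h/∂x = (316.60 − 318.11) / (403827 − 403677) = -0.01007
∂h/∂y = (318.21 − 318.11) / (3819893 − 3819783) = +0.0009091
Head at (403882, 3819718) = 318.11 + (-0.01007)·(205) + (+0.0009091)·(-65) = 315.99 m.
That is lower than the 318.11 m at MW-1, so the point is downgradient.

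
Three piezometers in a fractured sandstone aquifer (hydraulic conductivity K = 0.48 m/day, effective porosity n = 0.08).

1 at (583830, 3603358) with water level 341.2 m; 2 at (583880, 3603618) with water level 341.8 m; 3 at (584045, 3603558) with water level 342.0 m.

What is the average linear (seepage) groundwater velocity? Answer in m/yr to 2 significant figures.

6.0 m/yr

Three-point gradient (reference 1): Δ to 2 = (50, 260, +0.6), Δ to 3 = (215, 200, +0.8).
∂h/∂x = +0.001917, ∂h/∂y = +0.001939 (det = -45900).
|∇h| = √(0.001917² + 0.001939²) = 0.002727
Seepage velocity v = K·i/n = 0.48 × 0.002727 / 0.08 = 0.01636 m/day = 5.975 m/yr.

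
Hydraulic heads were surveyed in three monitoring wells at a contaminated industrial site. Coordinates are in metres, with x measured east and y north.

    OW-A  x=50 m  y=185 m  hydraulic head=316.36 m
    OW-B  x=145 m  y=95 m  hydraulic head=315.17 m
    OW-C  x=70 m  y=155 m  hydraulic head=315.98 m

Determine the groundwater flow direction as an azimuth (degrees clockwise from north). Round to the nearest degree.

173°

With h = a·x + b·y + c and OW-A as origin, the differences give:
  95·a + (-90)·b = -1.19
  20·a + (-30)·b = -0.38
Eliminate b (×(-30) and ×(-90), subtract): -1050·a = 1.500 → a = ∂h/∂x = -0.001429
Back-substitute: b = ∂h/∂y = +0.01171.
Flow direction (−∇h) has components (+0.001429 E, -0.01171 N).
Azimuth = atan2(E, N) = atan2(+0.001429, -0.01171) = 173.0° ≈ 173°.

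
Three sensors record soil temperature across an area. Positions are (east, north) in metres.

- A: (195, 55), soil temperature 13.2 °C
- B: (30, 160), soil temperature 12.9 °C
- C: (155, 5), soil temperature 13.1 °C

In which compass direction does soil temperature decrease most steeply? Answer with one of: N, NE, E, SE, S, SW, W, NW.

With T = a·x + b·y + c and A as origin, the differences give:
  (-165)·a + 105·b = -0.3
  (-40)·a + (-50)·b = -0.1
Eliminate b (×(-50) and ×105, subtract): 12450·a = 25.50 → a = ∂T/∂x = +0.002048
Back-substitute: b = ∂T/∂y = +0.0003614.
Steepest decrease is along −∇f = (-0.002048 E, -0.0003614 N) → west.

W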